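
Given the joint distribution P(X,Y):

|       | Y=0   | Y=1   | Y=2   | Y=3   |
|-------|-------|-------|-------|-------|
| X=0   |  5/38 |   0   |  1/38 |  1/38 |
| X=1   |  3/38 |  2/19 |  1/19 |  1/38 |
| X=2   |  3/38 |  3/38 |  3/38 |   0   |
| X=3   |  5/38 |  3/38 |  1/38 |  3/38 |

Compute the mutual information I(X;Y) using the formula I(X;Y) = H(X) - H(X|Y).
0.2176 bits

I(X;Y) = H(X) - H(X|Y)

Marginal of X (row sums):
  P(X=0) = 5/38 + 0 + 1/38 + 1/38 = 7/38
  P(X=1) = 3/38 + 2/19 + 1/19 + 1/38 = 5/19
  P(X=2) = 3/38 + 3/38 + 3/38 + 0 = 9/38
  P(X=3) = 5/38 + 3/38 + 1/38 + 3/38 = 6/19
H(X) = -[(7/38)·log₂(7/38) + (5/19)·log₂(5/19) + (9/38)·log₂(9/38) + (6/19)·log₂(6/19)]
  = 0.4496 + 0.5068 + 0.4922 + 0.5251 = 1.9737 bits

Marginal of Y (column sums):
  P(Y=0) = 5/38 + 3/38 + 3/38 + 5/38 = 8/19
  P(Y=1) = 0 + 2/19 + 3/38 + 3/38 = 5/19
  P(Y=2) = 1/38 + 1/19 + 3/38 + 1/38 = 7/38
  P(Y=3) = 1/38 + 1/38 + 0 + 3/38 = 5/38
H(X|Y) = Σ_y P(y)·H(X|Y=y):
  Y=0: P(Y=0) = 8/19, P(X|Y=0) = (5/16, 3/16, 3/16, 5/16) → H(X|Y=0) = 1.9544
  Y=1: P(Y=1) = 5/19, P(X|Y=1) = (0, 2/5, 3/10, 3/10) → H(X|Y=1) = 1.5710
  Y=2: P(Y=2) = 7/38, P(X|Y=2) = (1/7, 2/7, 3/7, 1/7) → H(X|Y=2) = 1.8424
  Y=3: P(Y=3) = 5/38, P(X|Y=3) = (1/5, 1/5, 0, 3/5) → H(X|Y=3) = 1.3710
H(X|Y) = (8/19)·1.9544 + (5/19)·1.5710 + (7/38)·1.8424 + (5/38)·1.3710 = 1.7561 bits

I(X;Y) = H(X) - H(X|Y) = 1.9737 - 1.7561 = 0.2176 bits

Cross-check via I(X;Y) = H(X) + H(Y) - H(X,Y): computing H(Y) from the column sums and H(X,Y) from the 16 cells in the same way gives H(Y) = 1.8669 bits and H(X,Y) = 3.6230 bits, so
I(X;Y) = 1.9737 + 1.8669 - 3.6230 = 0.2176 bits ✓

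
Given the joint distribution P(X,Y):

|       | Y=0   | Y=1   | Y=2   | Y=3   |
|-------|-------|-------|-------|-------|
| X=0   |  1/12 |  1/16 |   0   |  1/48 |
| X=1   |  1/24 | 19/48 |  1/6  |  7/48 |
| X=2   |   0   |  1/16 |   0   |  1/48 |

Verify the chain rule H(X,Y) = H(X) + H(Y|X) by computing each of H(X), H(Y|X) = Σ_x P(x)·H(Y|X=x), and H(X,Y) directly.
H(X) = 1.0409 bits, H(Y|X) = 1.5468 bits, H(X,Y) = 2.5876 bits

Marginal of X (row sums):
  P(X=0) = 1/12 + 1/16 + 0 + 1/48 = 1/6
  P(X=1) = 1/24 + 19/48 + 1/6 + 7/48 = 3/4
  P(X=2) = 0 + 1/16 + 0 + 1/48 = 1/12
H(X) = -[(1/6)·log₂(1/6) + (3/4)·log₂(3/4) + (1/12)·log₂(1/12)]
  = 0.43083 + 0.31128 + 0.29875 = 1.0409 bits

H(Y|X) = Σ_x P(x)·H(Y|X=x):
  X=0: P(X=0) = 1/6, P(Y|X=0) = (1/2, 3/8, 0, 1/8) → H(Y|X=0) = 1.40564
  X=1: P(X=1) = 3/4, P(Y|X=1) = (1/18, 19/36, 2/9, 7/36) → H(Y|X=1) = 1.65987
  X=2: P(X=2) = 1/12, P(Y|X=2) = (0, 3/4, 0, 1/4) → H(Y|X=2) = 0.81128
H(Y|X) = (1/6)·1.40564 + (3/4)·1.65987 + (1/12)·0.81128 = 1.5468 bits

H(X,Y) = -Σ_{x,y} P(x,y) log₂ P(x,y). Per-cell terms -P(x,y)·log₂P(x,y):
  X=0: 0.29875, 0.25000, 0.00000, 0.11635
  X=1: 0.19104, 0.52924, 0.43083, 0.40507
  X=2: 0.00000, 0.25000, 0.00000, 0.11635
  (cells with P = 0 contribute 0)
Sum of the 12 terms: H(X,Y) = 2.5876 bits

Chain rule check:
  H(X) + H(Y|X) = 1.0409 + 1.5468 = 2.5877 bits
  H(X,Y) = 2.5876 bits
✓ Chain rule verified (Δ = 0.0001 is 4-dp rounding noise: each of the three values was rounded independently).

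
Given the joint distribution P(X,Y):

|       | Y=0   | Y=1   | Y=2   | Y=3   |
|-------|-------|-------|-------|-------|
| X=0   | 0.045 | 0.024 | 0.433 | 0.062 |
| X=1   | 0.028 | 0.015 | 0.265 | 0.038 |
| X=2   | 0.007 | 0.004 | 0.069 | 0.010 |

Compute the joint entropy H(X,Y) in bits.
2.4389 bits

H(X,Y) = -Σ_{x,y} P(x,y) log₂ P(x,y). Per-cell terms -P(x,y)·log₂P(x,y):
  X=0: 0.2013, 0.1291, 0.5229, 0.2487
  X=1: 0.1444, 0.0909, 0.5077, 0.1793
  X=2: 0.0501, 0.0319, 0.2662, 0.0664
Sum of the 12 terms: H(X,Y) = 2.4389 bits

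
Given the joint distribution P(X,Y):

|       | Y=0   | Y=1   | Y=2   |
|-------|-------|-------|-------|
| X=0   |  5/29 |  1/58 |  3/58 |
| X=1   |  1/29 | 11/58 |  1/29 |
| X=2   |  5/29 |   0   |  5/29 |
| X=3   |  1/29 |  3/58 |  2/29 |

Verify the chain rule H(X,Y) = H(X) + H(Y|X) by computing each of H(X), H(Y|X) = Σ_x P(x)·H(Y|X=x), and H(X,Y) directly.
H(X) = 1.9464 bits, H(Y|X) = 1.1319 bits, H(X,Y) = 3.0783 bits

Marginal of X (row sums):
  P(X=0) = 5/29 + 1/58 + 3/58 = 7/29
  P(X=1) = 1/29 + 11/58 + 1/29 = 15/58
  P(X=2) = 5/29 + 0 + 5/29 = 10/29
  P(X=3) = 1/29 + 3/58 + 2/29 = 9/58
H(X) = -[(7/29)·log₂(7/29) + (15/58)·log₂(15/58) + (10/29)·log₂(10/29) + (9/58)·log₂(9/58)]
  = 0.494979 + 0.504592 + 0.529673 + 0.417112 = 1.9464 bits

H(Y|X) = Σ_x P(x)·H(Y|X=x):
  X=0: P(X=0) = 7/29, P(Y|X=0) = (5/7, 1/14, 3/14) → H(Y|X=0) = 1.094914
  X=1: P(X=1) = 15/58, P(Y|X=1) = (2/15, 11/15, 2/15) → H(Y|X=1) = 1.103307
  X=2: P(X=2) = 10/29, P(Y|X=2) = (1/2, 0, 1/2) → H(Y|X=2) = 1.000000
  X=3: P(X=3) = 9/58, P(Y|X=3) = (2/9, 1/3, 4/9) → H(Y|X=3) = 1.530493
H(Y|X) = (7/29)·1.094914 + (15/58)·1.103307 + (10/29)·1.000000 + (9/58)·1.530493 = 1.1319 bits

H(X,Y) = -Σ_{x,y} P(x,y) log₂ P(x,y). Per-cell terms -P(x,y)·log₂P(x,y):
  X=0: 0.437251, 0.101000, 0.221018
  X=1: 0.167517, 0.454897, 0.167517
  X=2: 0.437251, 0.000000, 0.437251
  X=3: 0.167517, 0.221018, 0.266068
  (cells with P = 0 contribute 0)
Sum of the 12 terms: H(X,Y) = 3.0783 bits

Chain rule check:
  H(X) + H(Y|X) = 1.9464 + 1.1319 = 3.0783 bits
  H(X,Y) = 3.0783 bits
✓ Chain rule verified.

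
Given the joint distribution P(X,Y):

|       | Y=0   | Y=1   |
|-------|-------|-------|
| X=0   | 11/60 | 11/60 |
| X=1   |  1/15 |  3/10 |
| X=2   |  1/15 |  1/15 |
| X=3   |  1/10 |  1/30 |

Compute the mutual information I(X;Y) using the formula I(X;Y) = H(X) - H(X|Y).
0.1209 bits

I(X;Y) = H(X) - H(X|Y)

Marginal of X (row sums):
  P(X=0) = 11/60 + 11/60 = 11/30
  P(X=1) = 1/15 + 3/10 = 11/30
  P(X=2) = 1/15 + 1/15 = 2/15
  P(X=3) = 1/10 + 1/30 = 2/15
H(X) = -[(11/30)·log₂(11/30) + (11/30)·log₂(11/30) + (2/15)·log₂(2/15) + (2/15)·log₂(2/15)]
  = 0.53073 + 0.53073 + 0.38759 + 0.38759 = 1.83664 bits

Marginal of Y (column sums):
  P(Y=0) = 11/60 + 1/15 + 1/15 + 1/10 = 5/12
  P(Y=1) = 11/60 + 3/10 + 1/15 + 1/30 = 7/12
H(X|Y) = Σ_y P(y)·H(X|Y=y):
  Y=0: P(Y=0) = 5/12, P(X|Y=0) = (11/25, 4/25, 4/25, 6/25) → H(X|Y=0) = 1.86132
  Y=1: P(Y=1) = 7/12, P(X|Y=1) = (11/35, 18/35, 4/35, 2/35) → H(X|Y=1) = 1.61179
H(X|Y) = (5/12)·1.86132 + (7/12)·1.61179 = 1.71576 bits

I(X;Y) = H(X) - H(X|Y) = 1.83664 - 1.71576 = 0.1209 bits

Cross-check via I(X;Y) = H(X) + H(Y) - H(X,Y): computing H(Y) from the column sums and H(X,Y) from the 8 cells in the same way gives H(Y) = 0.97987 bits and H(X,Y) = 2.69563 bits, so
I(X;Y) = 1.83664 + 0.97987 - 2.69563 = 0.1209 bits ✓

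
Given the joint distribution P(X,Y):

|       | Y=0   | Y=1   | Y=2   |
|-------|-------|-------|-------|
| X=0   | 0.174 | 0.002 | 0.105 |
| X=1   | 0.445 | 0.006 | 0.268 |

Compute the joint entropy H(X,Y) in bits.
1.8715 bits

H(X,Y) = -Σ_{x,y} P(x,y) log₂ P(x,y). Per-cell terms -P(x,y)·log₂P(x,y):
  X=0: 0.4390, 0.0179, 0.3414
  X=1: 0.5198, 0.0443, 0.5091
Sum of the 6 terms: H(X,Y) = 1.8715 bits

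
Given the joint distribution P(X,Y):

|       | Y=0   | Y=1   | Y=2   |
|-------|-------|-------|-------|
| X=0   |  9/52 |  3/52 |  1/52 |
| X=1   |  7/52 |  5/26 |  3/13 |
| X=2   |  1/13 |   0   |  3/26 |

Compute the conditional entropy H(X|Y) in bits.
1.2033 bits

H(X|Y) = H(X,Y) - H(Y)

H(X,Y) = -Σ_{x,y} P(x,y) log₂ P(x,y). Per-cell terms -P(x,y)·log₂P(x,y):
  X=0: 0.4380, 0.2374, 0.1096
  X=1: 0.3895, 0.4574, 0.4882
  X=2: 0.2846, 0.0000, 0.3595
  (cells with P = 0 contribute 0)
Sum of the 9 terms: H(X,Y) = 2.7642 bits

Marginal of Y (column sums):
  P(Y=0) = 9/52 + 7/52 + 1/13 = 5/13
  P(Y=1) = 3/52 + 5/26 + 0 = 1/4
  P(Y=2) = 1/52 + 3/13 + 3/26 = 19/52
H(Y) = -[(5/13)·log₂(5/13) + (1/4)·log₂(1/4) + (19/52)·log₂(19/52)]
  = 0.5302 + 0.5000 + 0.5307 = 1.5609 bits

H(X|Y) = H(X,Y) - H(Y) = 2.7642 - 1.5609 = 1.2033 bits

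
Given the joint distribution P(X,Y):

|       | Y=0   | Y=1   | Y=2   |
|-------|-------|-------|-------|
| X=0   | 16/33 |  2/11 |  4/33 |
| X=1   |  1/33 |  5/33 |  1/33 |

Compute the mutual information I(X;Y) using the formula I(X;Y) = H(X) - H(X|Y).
0.1385 bits

I(X;Y) = H(X) - H(X|Y)

Marginal of X (row sums):
  P(X=0) = 16/33 + 2/11 + 4/33 = 26/33
  P(X=1) = 1/33 + 5/33 + 1/33 = 7/33
H(X) = -[(26/33)·log₂(26/33) + (7/33)·log₂(7/33)]
  = 0.2710 + 0.4745 = 0.7455 bits

Marginal of Y (column sums):
  P(Y=0) = 16/33 + 1/33 = 17/33
  P(Y=1) = 2/11 + 5/33 = 1/3
  P(Y=2) = 4/33 + 1/33 = 5/33
H(X|Y) = Σ_y P(y)·H(X|Y=y):
  Y=0: P(Y=0) = 17/33, P(X|Y=0) = (16/17, 1/17) → H(X|Y=0) = 0.3228
  Y=1: P(Y=1) = 1/3, P(X|Y=1) = (6/11, 5/11) → H(X|Y=1) = 0.9940
  Y=2: P(Y=2) = 5/33, P(X|Y=2) = (4/5, 1/5) → H(X|Y=2) = 0.7219
H(X|Y) = (17/33)·0.3228 + (1/3)·0.9940 + (5/33)·0.7219 = 0.6070 bits

I(X;Y) = H(X) - H(X|Y) = 0.7455 - 0.6070 = 0.1385 bits

Cross-check via I(X;Y) = H(X) + H(Y) - H(X,Y): computing H(Y) from the column sums and H(X,Y) from the 6 cells in the same way gives H(Y) = 1.4338 bits and H(X,Y) = 2.0408 bits, so
I(X;Y) = 0.7455 + 1.4338 - 2.0408 = 0.1385 bits ✓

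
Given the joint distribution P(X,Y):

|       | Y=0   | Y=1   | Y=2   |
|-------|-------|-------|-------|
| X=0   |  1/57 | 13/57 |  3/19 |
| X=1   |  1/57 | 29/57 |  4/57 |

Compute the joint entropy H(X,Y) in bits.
1.8765 bits

H(X,Y) = -Σ_{x,y} P(x,y) log₂ P(x,y). Per-cell terms -P(x,y)·log₂P(x,y):
  X=0: 0.10233, 0.48635, 0.42047
  X=1: 0.10233, 0.49601, 0.26897
Sum of the 6 terms: H(X,Y) = 1.8765 bits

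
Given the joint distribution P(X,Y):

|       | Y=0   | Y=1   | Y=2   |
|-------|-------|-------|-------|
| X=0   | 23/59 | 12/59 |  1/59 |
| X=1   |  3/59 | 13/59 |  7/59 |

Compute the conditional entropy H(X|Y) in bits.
0.7243 bits

H(X|Y) = H(X,Y) - H(Y)

H(X,Y) = -Σ_{x,y} P(x,y) log₂ P(x,y). Per-cell terms -P(x,y)·log₂P(x,y):
  X=0: 0.529811, 0.467325, 0.099706
  X=1: 0.218526, 0.480824, 0.364865
Sum of the 6 terms: H(X,Y) = 2.16106 bits

Marginal of Y (column sums):
  P(Y=0) = 23/59 + 3/59 = 26/59
  P(Y=1) = 12/59 + 13/59 = 25/59
  P(Y=2) = 1/59 + 7/59 = 8/59
H(Y) = -[(26/59)·log₂(26/59) + (25/59)·log₂(25/59) + (8/59)·log₂(8/59)]
  = 0.520971 + 0.524910 + 0.390867 = 1.43675 bits

H(X|Y) = H(X,Y) - H(Y) = 2.16106 - 1.43675 = 0.7243 bits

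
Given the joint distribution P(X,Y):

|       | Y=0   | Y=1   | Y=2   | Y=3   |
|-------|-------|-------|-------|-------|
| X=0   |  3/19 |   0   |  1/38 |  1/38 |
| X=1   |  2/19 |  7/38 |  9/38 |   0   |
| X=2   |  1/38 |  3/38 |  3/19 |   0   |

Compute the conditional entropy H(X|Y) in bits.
1.1399 bits

H(X|Y) = H(X,Y) - H(Y)

H(X,Y) = -Σ_{x,y} P(x,y) log₂ P(x,y). Per-cell terms -P(x,y)·log₂P(x,y):
  X=0: 0.420468, 0.000000, 0.138103, 0.138103
  X=1: 0.341887, 0.449579, 0.492158, 0.000000
  X=2: 0.138103, 0.289181, 0.420468, 0.000000
  (cells with P = 0 contribute 0)
Sum of the 12 terms: H(X,Y) = 2.82805 bits

Marginal of Y (column sums):
  P(Y=0) = 3/19 + 2/19 + 1/38 = 11/38
  P(Y=1) = 0 + 7/38 + 3/38 = 5/19
  P(Y=2) = 1/38 + 9/38 + 3/19 = 8/19
  P(Y=3) = 1/38 + 0 + 0 = 1/38
H(Y) = -[(11/38)·log₂(11/38) + (5/19)·log₂(5/19) + (8/19)·log₂(8/19) + (1/38)·log₂(1/38)]
  = 0.517722 + 0.506842 + 0.525443 + 0.138103 = 1.68811 bits

H(X|Y) = H(X,Y) - H(Y) = 2.82805 - 1.68811 = 1.1399 bits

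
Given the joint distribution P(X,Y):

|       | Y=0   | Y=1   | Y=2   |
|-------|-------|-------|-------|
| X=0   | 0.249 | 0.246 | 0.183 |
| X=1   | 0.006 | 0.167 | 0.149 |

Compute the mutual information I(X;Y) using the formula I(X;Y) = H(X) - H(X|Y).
0.1340 bits

I(X;Y) = H(X) - H(X|Y)

Marginal of X (row sums):
  P(X=0) = 0.249 + 0.246 + 0.183 = 0.678
  P(X=1) = 0.006 + 0.167 + 0.149 = 0.322
H(X) = -[0.678·log₂(0.678) + 0.322·log₂(0.322)]
  = 0.380116 + 0.526427 = 0.90654 bits

Marginal of Y (column sums):
  P(Y=0) = 0.249 + 0.006 = 0.255
  P(Y=1) = 0.246 + 0.167 = 0.413
  P(Y=2) = 0.183 + 0.149 = 0.332
H(X|Y) = Σ_y P(y)·H(X|Y=y):
  Y=0: P(Y=0) = 0.255, P(X|Y=0) = (83/85, 2/85) → H(X|Y=0) = 0.160823
  Y=1: P(Y=1) = 0.413, P(X|Y=1) = (246/413, 167/413) → H(X|Y=1) = 0.973443
  Y=2: P(Y=2) = 0.332, P(X|Y=2) = (183/332, 149/332) → H(X|Y=2) = 0.992421
H(X|Y) = 0.255·0.160823 + 0.413·0.973443 + 0.332·0.992421 = 0.77253 bits

I(X;Y) = H(X) - H(X|Y) = 0.90654 - 0.77253 = 0.1340 bits

Cross-check via I(X;Y) = H(X) + H(Y) - H(X,Y): computing H(Y) from the column sums and H(X,Y) from the 6 cells in the same way gives H(Y) = 1.55774 bits and H(X,Y) = 2.33027 bits, so
I(X;Y) = 0.90654 + 1.55774 - 2.33027 = 0.1340 bits ✓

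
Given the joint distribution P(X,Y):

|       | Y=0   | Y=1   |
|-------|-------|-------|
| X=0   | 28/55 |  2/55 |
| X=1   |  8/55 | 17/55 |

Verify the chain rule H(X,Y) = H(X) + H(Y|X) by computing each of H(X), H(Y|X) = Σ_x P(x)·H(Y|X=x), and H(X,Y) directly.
H(X) = 0.9940 bits, H(Y|X) = 0.6038 bits, H(X,Y) = 1.5979 bits

Marginal of X (row sums):
  P(X=0) = 28/55 + 2/55 = 6/11
  P(X=1) = 8/55 + 17/55 = 5/11
H(X) = -[(6/11)·log₂(6/11) + (5/11)·log₂(5/11)]
  = 0.47698 + 0.51705 = 0.9940 bits

H(Y|X) = Σ_x P(x)·H(Y|X=x):
  X=0: P(X=0) = 6/11, P(Y|X=0) = (14/15, 1/15) → H(Y|X=0) = 0.35336
  X=1: P(X=1) = 5/11, P(Y|X=1) = (8/25, 17/25) → H(Y|X=1) = 0.90438
H(Y|X) = (6/11)·0.35336 + (5/11)·0.90438 = 0.6038 bits

H(X,Y) = -Σ_{x,y} P(x,y) log₂ P(x,y). Per-cell terms -P(x,y)·log₂P(x,y):
  X=0: 0.49586, 0.17387
  X=1: 0.40456, 0.52357
Sum of the 4 terms: H(X,Y) = 1.5979 bits

Chain rule check:
  H(X) + H(Y|X) = 0.9940 + 0.6038 = 1.5978 bits
  H(X,Y) = 1.5979 bits
✓ Chain rule verified (Δ = 0.0001 is 4-dp rounding noise: each of the three values was rounded independently).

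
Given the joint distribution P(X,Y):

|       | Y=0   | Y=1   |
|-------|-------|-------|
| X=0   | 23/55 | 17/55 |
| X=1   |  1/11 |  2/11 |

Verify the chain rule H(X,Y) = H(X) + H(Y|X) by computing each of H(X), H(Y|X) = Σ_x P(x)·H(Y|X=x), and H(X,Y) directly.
H(X) = 0.8454 bits, H(Y|X) = 0.9659 bits, H(X,Y) = 1.8112 bits

Marginal of X (row sums):
  P(X=0) = 23/55 + 17/55 = 8/11
  P(X=1) = 1/11 + 2/11 = 3/11
H(X) = -[(8/11)·log₂(8/11) + (3/11)·log₂(3/11)]
  = 0.334132 + 0.511219 = 0.8454 bits

H(Y|X) = Σ_x P(x)·H(Y|X=x):
  X=0: P(X=0) = 8/11, P(Y|X=0) = (23/40, 17/40) → H(Y|X=0) = 0.983708
  X=1: P(X=1) = 3/11, P(Y|X=1) = (1/3, 2/3) → H(Y|X=1) = 0.918296
H(Y|X) = (8/11)·0.983708 + (3/11)·0.918296 = 0.9659 bits

H(X,Y) = -Σ_{x,y} P(x,y) log₂ P(x,y). Per-cell terms -P(x,y)·log₂P(x,y):
  X=0: 0.525988, 0.523568
  X=1: 0.314494, 0.447169
Sum of the 4 terms: H(X,Y) = 1.8112 bits

Chain rule check:
  H(X) + H(Y|X) = 0.8454 + 0.9659 = 1.8113 bits
  H(X,Y) = 1.8112 bits
✓ Chain rule verified (Δ = 0.0001 is 4-dp rounding noise: each of the three values was rounded independently).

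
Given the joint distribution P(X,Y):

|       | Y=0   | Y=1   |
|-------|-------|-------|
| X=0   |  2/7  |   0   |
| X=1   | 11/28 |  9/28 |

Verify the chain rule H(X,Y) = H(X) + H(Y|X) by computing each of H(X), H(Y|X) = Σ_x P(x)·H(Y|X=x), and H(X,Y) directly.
H(X) = 0.8631 bits, H(Y|X) = 0.7091 bits, H(X,Y) = 1.5722 bits

Marginal of X (row sums):
  P(X=0) = 2/7 + 0 = 2/7
  P(X=1) = 11/28 + 9/28 = 5/7
H(X) = -[(2/7)·log₂(2/7) + (5/7)·log₂(5/7)]
  = 0.5164 + 0.3467 = 0.8631 bits

H(Y|X) = Σ_x P(x)·H(Y|X=x):
  X=0: P(X=0) = 2/7, P(Y|X=0) = (1, 0) → H(Y|X=0) = 0.0000
  X=1: P(X=1) = 5/7, P(Y|X=1) = (11/20, 9/20) → H(Y|X=1) = 0.9928
H(Y|X) = (2/7)·0.0000 + (5/7)·0.9928 = 0.7091 bits

H(X,Y) = -Σ_{x,y} P(x,y) log₂ P(x,y). Per-cell terms -P(x,y)·log₂P(x,y):
  X=0: 0.5164, 0.0000
  X=1: 0.5295, 0.5263
  (cells with P = 0 contribute 0)
Sum of the 4 terms: H(X,Y) = 1.5722 bits

Chain rule check:
  H(X) + H(Y|X) = 0.8631 + 0.7091 = 1.5722 bits
  H(X,Y) = 1.5722 bits
✓ Chain rule verified.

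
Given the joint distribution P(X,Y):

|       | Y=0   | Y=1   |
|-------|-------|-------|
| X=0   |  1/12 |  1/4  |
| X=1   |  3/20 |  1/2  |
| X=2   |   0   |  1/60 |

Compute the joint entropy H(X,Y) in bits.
1.8077 bits

H(X,Y) = -Σ_{x,y} P(x,y) log₂ P(x,y). Per-cell terms -P(x,y)·log₂P(x,y):
  X=0: 0.29875, 0.50000
  X=1: 0.41054, 0.50000
  X=2: 0.00000, 0.09845
  (cells with P = 0 contribute 0)
Sum of the 6 terms: H(X,Y) = 1.8077 bits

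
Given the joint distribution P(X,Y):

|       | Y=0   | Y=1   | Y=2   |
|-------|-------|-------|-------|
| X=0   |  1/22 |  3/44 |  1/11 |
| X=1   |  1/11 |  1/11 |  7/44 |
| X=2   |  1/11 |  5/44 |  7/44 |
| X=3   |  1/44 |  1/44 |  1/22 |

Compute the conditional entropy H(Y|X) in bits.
1.5333 bits

H(Y|X) = H(X,Y) - H(X)

H(X,Y) = -Σ_{x,y} P(x,y) log₂ P(x,y). Per-cell terms -P(x,y)·log₂P(x,y):
  X=0: 0.2027, 0.2642, 0.3145
  X=1: 0.3145, 0.3145, 0.4219
  X=2: 0.3145, 0.3565, 0.4219
  X=3: 0.1241, 0.1241, 0.2027
Sum of the 12 terms: H(X,Y) = 3.3761 bits

Marginal of X (row sums):
  P(X=0) = 1/22 + 3/44 + 1/11 = 9/44
  P(X=1) = 1/11 + 1/11 + 7/44 = 15/44
  P(X=2) = 1/11 + 5/44 + 7/44 = 4/11
  P(X=3) = 1/44 + 1/44 + 1/22 = 1/11
H(X) = -[(9/44)·log₂(9/44) + (15/44)·log₂(15/44) + (4/11)·log₂(4/11) + (1/11)·log₂(1/11)]
  = 0.4683 + 0.5293 + 0.5307 + 0.3145 = 1.8428 bits

H(Y|X) = H(X,Y) - H(X) = 3.3761 - 1.8428 = 1.5333 bits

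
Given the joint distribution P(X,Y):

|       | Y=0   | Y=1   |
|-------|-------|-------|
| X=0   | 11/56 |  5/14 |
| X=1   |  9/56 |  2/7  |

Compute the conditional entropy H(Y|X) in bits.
0.9403 bits

H(Y|X) = H(X,Y) - H(X)

H(X,Y) = -Σ_{x,y} P(x,y) log₂ P(x,y). Per-cell terms -P(x,y)·log₂P(x,y):
  X=0: 0.4612, 0.5305
  X=1: 0.4239, 0.5164
Sum of the 4 terms: H(X,Y) = 1.9320 bits

Marginal of X (row sums):
  P(X=0) = 11/56 + 5/14 = 31/56
  P(X=1) = 9/56 + 2/7 = 25/56
H(X) = -[(31/56)·log₂(31/56) + (25/56)·log₂(25/56)]
  = 0.4723 + 0.5194 = 0.9917 bits

H(Y|X) = H(X,Y) - H(X) = 1.9320 - 0.9917 = 0.9403 bits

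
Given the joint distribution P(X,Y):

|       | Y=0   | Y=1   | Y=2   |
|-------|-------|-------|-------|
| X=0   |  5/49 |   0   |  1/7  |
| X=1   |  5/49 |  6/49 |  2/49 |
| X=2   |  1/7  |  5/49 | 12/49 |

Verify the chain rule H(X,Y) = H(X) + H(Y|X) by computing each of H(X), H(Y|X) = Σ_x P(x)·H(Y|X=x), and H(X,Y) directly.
H(X) = 1.5093 bits, H(Y|X) = 1.3572 bits, H(X,Y) = 2.8665 bits

Marginal of X (row sums):
  P(X=0) = 5/49 + 0 + 1/7 = 12/49
  P(X=1) = 5/49 + 6/49 + 2/49 = 13/49
  P(X=2) = 1/7 + 5/49 + 12/49 = 24/49
H(X) = -[(12/49)·log₂(12/49) + (13/49)·log₂(13/49) + (24/49)·log₂(24/49)]
  = 0.49708 + 0.50787 + 0.50437 = 1.5093 bits

H(Y|X) = Σ_x P(x)·H(Y|X=x):
  X=0: P(X=0) = 12/49, P(Y|X=0) = (5/12, 0, 7/12) → H(Y|X=0) = 0.97987
  X=1: P(X=1) = 13/49, P(Y|X=1) = (5/13, 6/13, 2/13) → H(Y|X=1) = 1.46048
  X=2: P(X=2) = 24/49, P(Y|X=2) = (7/24, 5/24, 1/2) → H(Y|X=2) = 1.48993
H(Y|X) = (12/49)·0.97987 + (13/49)·1.46048 + (24/49)·1.48993 = 1.3572 bits

H(X,Y) = -Σ_{x,y} P(x,y) log₂ P(x,y). Per-cell terms -P(x,y)·log₂P(x,y):
  X=0: 0.33600, 0.00000, 0.40105
  X=1: 0.33600, 0.37099, 0.18836
  X=2: 0.40105, 0.33600, 0.49708
  (cells with P = 0 contribute 0)
Sum of the 9 terms: H(X,Y) = 2.8665 bits

Chain rule check:
  H(X) + H(Y|X) = 1.5093 + 1.3572 = 2.8665 bits
  H(X,Y) = 2.8665 bits
✓ Chain rule verified.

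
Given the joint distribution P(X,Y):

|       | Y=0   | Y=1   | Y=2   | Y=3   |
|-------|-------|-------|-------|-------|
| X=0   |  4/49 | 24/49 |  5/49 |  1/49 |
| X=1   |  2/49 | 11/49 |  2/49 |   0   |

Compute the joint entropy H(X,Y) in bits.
2.1106 bits

H(X,Y) = -Σ_{x,y} P(x,y) log₂ P(x,y). Per-cell terms -P(x,y)·log₂P(x,y):
  X=0: 0.29508, 0.50437, 0.33600, 0.11459
  X=1: 0.18836, 0.48384, 0.18836, 0.00000
  (cells with P = 0 contribute 0)
Sum of the 8 terms: H(X,Y) = 2.1106 bits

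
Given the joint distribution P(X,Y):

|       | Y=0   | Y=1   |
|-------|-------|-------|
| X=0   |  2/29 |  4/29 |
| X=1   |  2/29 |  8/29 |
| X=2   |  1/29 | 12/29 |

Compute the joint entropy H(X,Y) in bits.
2.1332 bits

H(X,Y) = -Σ_{x,y} P(x,y) log₂ P(x,y). Per-cell terms -P(x,y)·log₂P(x,y):
  X=0: 0.2661, 0.3942
  X=1: 0.2661, 0.5125
  X=2: 0.1675, 0.5268
Sum of the 6 terms: H(X,Y) = 2.1332 bits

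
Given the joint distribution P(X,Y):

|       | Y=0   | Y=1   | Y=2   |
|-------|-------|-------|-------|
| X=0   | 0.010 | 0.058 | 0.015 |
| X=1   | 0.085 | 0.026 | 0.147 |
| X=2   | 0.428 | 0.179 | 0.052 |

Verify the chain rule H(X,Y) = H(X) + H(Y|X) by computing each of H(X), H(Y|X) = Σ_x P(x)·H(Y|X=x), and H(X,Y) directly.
H(X) = 1.1988 bits, H(Y|X) = 1.2327 bits, H(X,Y) = 2.4315 bits

Marginal of X (row sums):
  P(X=0) = 0.010 + 0.058 + 0.015 = 0.083
  P(X=1) = 0.085 + 0.026 + 0.147 = 0.258
  P(X=2) = 0.428 + 0.179 + 0.052 = 0.659
H(X) = -[0.083·log₂(0.083) + 0.258·log₂(0.258) + 0.659·log₂(0.659)]
  = 0.29803 + 0.50428 + 0.39649 = 1.1988 bits

H(Y|X) = Σ_x P(x)·H(Y|X=x):
  X=0: P(X=0) = 0.083, P(Y|X=0) = (10/83, 58/83, 15/83) → H(Y|X=0) = 1.17521
  X=1: P(X=1) = 0.258, P(Y|X=1) = (85/258, 13/129, 49/86) → H(Y|X=1) = 1.32378
  X=2: P(X=2) = 0.659, P(Y|X=2) = (428/659, 179/659, 52/659) → H(Y|X=2) = 1.20424
H(Y|X) = 0.083·1.17521 + 0.258·1.32378 + 0.659·1.20424 = 1.2327 bits

H(X,Y) = -Σ_{x,y} P(x,y) log₂ P(x,y). Per-cell terms -P(x,y)·log₂P(x,y):
  X=0: 0.06644, 0.23825, 0.09088
  X=1: 0.30229, 0.13690, 0.40662
  X=2: 0.52401, 0.44427, 0.22180
Sum of the 9 terms: H(X,Y) = 2.4315 bits

Chain rule check:
  H(X) + H(Y|X) = 1.1988 + 1.2327 = 2.4315 bits
  H(X,Y) = 2.4315 bits
✓ Chain rule verified.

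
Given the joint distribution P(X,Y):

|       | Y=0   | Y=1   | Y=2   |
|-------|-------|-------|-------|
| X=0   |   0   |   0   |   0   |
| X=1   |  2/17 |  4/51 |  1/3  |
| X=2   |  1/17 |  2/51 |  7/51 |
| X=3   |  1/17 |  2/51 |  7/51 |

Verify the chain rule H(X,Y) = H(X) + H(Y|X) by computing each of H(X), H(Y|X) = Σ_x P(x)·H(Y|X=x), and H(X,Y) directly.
H(X) = 1.4681 bits, H(Y|X) = 1.3453 bits, H(X,Y) = 2.8134 bits

Marginal of X (row sums):
  P(X=0) = 0 + 0 + 0 = 0
  P(X=1) = 2/17 + 4/51 + 1/3 = 9/17
  P(X=2) = 1/17 + 2/51 + 7/51 = 4/17
  P(X=3) = 1/17 + 2/51 + 7/51 = 4/17
H(X) = -[(9/17)·log₂(9/17) + (4/17)·log₂(4/17) + (4/17)·log₂(4/17)]   (outcomes with P = 0 contribute 0)
  = 0.48576 + 0.49117 + 0.49117 = 1.4681 bits

H(Y|X) = Σ_x P(x)·H(Y|X=x):
  X=0: P(X=0) = 0 → contributes 0
  X=1: P(X=1) = 9/17, P(Y|X=1) = (2/9, 4/27, 17/27) → H(Y|X=1) = 1.31057
  X=2: P(X=2) = 4/17, P(Y|X=2) = (1/4, 1/6, 7/12) → H(Y|X=2) = 1.38443
  X=3: P(X=3) = 4/17, P(Y|X=3) = (1/4, 1/6, 7/12) → H(Y|X=3) = 1.38443
H(Y|X) = (9/17)·1.31057 + (4/17)·1.38443 + (4/17)·1.38443 = 1.3453 bits

H(X,Y) = -Σ_{x,y} P(x,y) log₂ P(x,y). Per-cell terms -P(x,y)·log₂P(x,y):
  X=0: 0.00000, 0.00000, 0.00000
  X=1: 0.36323, 0.28803, 0.52832
  X=2: 0.24044, 0.18323, 0.39324
  X=3: 0.24044, 0.18323, 0.39324
  (cells with P = 0 contribute 0)
Sum of the 12 terms: H(X,Y) = 2.8134 bits

Chain rule check:
  H(X) + H(Y|X) = 1.4681 + 1.3453 = 2.8134 bits
  H(X,Y) = 2.8134 bits
✓ Chain rule verified.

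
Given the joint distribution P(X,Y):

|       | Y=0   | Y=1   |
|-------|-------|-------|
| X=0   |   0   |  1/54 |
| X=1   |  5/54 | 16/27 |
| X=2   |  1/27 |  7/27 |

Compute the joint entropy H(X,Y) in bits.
1.5528 bits

H(X,Y) = -Σ_{x,y} P(x,y) log₂ P(x,y). Per-cell terms -P(x,y)·log₂P(x,y):
  X=0: 0.0000, 0.1066
  X=1: 0.3179, 0.4473
  X=2: 0.1761, 0.5049
  (cells with P = 0 contribute 0)
Sum of the 6 terms: H(X,Y) = 1.5528 bits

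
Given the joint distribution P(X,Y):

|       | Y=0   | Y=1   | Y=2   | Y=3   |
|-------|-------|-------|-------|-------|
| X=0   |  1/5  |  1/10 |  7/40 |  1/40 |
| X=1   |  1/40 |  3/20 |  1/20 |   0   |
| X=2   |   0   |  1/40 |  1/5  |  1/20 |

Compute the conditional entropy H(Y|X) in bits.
1.4465 bits

H(Y|X) = H(X,Y) - H(X)

H(X,Y) = -Σ_{x,y} P(x,y) log₂ P(x,y). Per-cell terms -P(x,y)·log₂P(x,y):
  X=0: 0.46439, 0.33219, 0.44005, 0.13305
  X=1: 0.13305, 0.41054, 0.21610, 0.00000
  X=2: 0.00000, 0.13305, 0.46439, 0.21610
  (cells with P = 0 contribute 0)
Sum of the 12 terms: H(X,Y) = 2.9429 bits

Marginal of X (row sums):
  P(X=0) = 1/5 + 1/10 + 7/40 + 1/40 = 1/2
  P(X=1) = 1/40 + 3/20 + 1/20 + 0 = 9/40
  P(X=2) = 0 + 1/40 + 1/5 + 1/20 = 11/40
H(X) = -[(1/2)·log₂(1/2) + (9/40)·log₂(9/40) + (11/40)·log₂(11/40)]
  = 0.50000 + 0.48420 + 0.51219 = 1.4964 bits

H(Y|X) = H(X,Y) - H(X) = 2.9429 - 1.4964 = 1.4465 bits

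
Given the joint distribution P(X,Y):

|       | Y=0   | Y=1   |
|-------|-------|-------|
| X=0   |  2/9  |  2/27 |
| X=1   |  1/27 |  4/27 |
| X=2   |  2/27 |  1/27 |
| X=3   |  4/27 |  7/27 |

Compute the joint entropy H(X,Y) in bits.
2.7119 bits

H(X,Y) = -Σ_{x,y} P(x,y) log₂ P(x,y). Per-cell terms -P(x,y)·log₂P(x,y):
  X=0: 0.48221, 0.27814
  X=1: 0.17611, 0.40813
  X=2: 0.27814, 0.17611
  X=3: 0.40813, 0.50492
Sum of the 8 terms: H(X,Y) = 2.7119 bits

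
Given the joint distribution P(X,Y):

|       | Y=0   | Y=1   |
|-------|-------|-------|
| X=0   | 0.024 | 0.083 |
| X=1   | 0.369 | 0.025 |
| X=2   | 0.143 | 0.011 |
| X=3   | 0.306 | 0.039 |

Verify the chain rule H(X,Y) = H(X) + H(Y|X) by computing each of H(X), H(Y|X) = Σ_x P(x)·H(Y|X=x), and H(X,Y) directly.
H(X) = 1.8198 bits, H(Y|X) = 0.4493 bits, H(X,Y) = 2.2691 bits

Marginal of X (row sums):
  P(X=0) = 0.024 + 0.083 = 0.107
  P(X=1) = 0.369 + 0.025 = 0.394
  P(X=2) = 0.143 + 0.011 = 0.154
  P(X=3) = 0.306 + 0.039 = 0.345
H(X) = -[0.107·log₂(0.107) + 0.394·log₂(0.394) + 0.154·log₂(0.154) + 0.345·log₂(0.345)]
  = 0.34500 + 0.52943 + 0.41565 + 0.52969 = 1.8198 bits

H(Y|X) = Σ_x P(x)·H(Y|X=x):
  X=0: P(X=0) = 0.107, P(Y|X=0) = (24/107, 83/107) → H(Y|X=0) = 0.76794
  X=1: P(X=1) = 0.394, P(Y|X=1) = (369/394, 25/394) → H(Y|X=1) = 0.34100
  X=2: P(X=2) = 0.154, P(Y|X=2) = (13/14, 1/14) → H(Y|X=2) = 0.37123
  X=3: P(X=3) = 0.345, P(Y|X=3) = (102/115, 13/115) → H(Y|X=3) = 0.50903
H(Y|X) = 0.107·0.76794 + 0.394·0.34100 + 0.154·0.37123 + 0.345·0.50903 = 0.4493 bits

H(X,Y) = -Σ_{x,y} P(x,y) log₂ P(x,y). Per-cell terms -P(x,y)·log₂P(x,y):
  X=0: 0.12914, 0.29803
  X=1: 0.53074, 0.13305
  X=2: 0.40125, 0.07157
  X=3: 0.52277, 0.18253
Sum of the 8 terms: H(X,Y) = 2.2691 bits

Chain rule check:
  H(X) + H(Y|X) = 1.8198 + 0.4493 = 2.2691 bits
  H(X,Y) = 2.2691 bits
✓ Chain rule verified.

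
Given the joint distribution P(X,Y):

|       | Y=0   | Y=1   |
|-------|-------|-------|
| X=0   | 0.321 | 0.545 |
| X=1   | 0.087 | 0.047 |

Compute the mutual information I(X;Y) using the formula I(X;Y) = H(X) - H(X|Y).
0.0265 bits

I(X;Y) = H(X) - H(X|Y)

Marginal of X (row sums):
  P(X=0) = 0.321 + 0.545 = 0.866
  P(X=1) = 0.087 + 0.047 = 0.134
H(X) = -[0.866·log₂(0.866) + 0.134·log₂(0.134)]
  = 0.17975 + 0.38856 = 0.56831 bits

Marginal of Y (column sums):
  P(Y=0) = 0.321 + 0.087 = 0.408
  P(Y=1) = 0.545 + 0.047 = 0.592
H(X|Y) = Σ_y P(y)·H(X|Y=y):
  Y=0: P(Y=0) = 0.408, P(X|Y=0) = (107/136, 29/136) → H(X|Y=0) = 0.74762
  Y=1: P(Y=1) = 0.592, P(X|Y=1) = (545/592, 47/592) → H(X|Y=1) = 0.40003
H(X|Y) = 0.408·0.74762 + 0.592·0.40003 = 0.54185 bits

I(X;Y) = H(X) - H(X|Y) = 0.56831 - 0.54185 = 0.0265 bits

Cross-check via I(X;Y) = H(X) + H(Y) - H(X,Y): computing H(Y) from the column sums and H(X,Y) from the 4 cells in the same way gives H(Y) = 0.97544 bits and H(X,Y) = 1.51729 bits, so
I(X;Y) = 0.56831 + 0.97544 - 1.51729 = 0.0265 bits ✓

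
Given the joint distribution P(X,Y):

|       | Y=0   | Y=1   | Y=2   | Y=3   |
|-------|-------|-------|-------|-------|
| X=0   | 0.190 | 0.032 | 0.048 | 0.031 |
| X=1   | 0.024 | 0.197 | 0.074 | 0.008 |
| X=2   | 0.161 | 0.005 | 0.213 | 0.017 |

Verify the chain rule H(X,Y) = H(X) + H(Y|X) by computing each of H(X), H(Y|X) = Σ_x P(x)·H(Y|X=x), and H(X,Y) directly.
H(X) = 1.5726 bits, H(Y|X) = 1.3693 bits, H(X,Y) = 2.9419 bits

Marginal of X (row sums):
  P(X=0) = 0.190 + 0.032 + 0.048 + 0.031 = 0.301
  P(X=1) = 0.024 + 0.197 + 0.074 + 0.008 = 0.303
  P(X=2) = 0.161 + 0.005 + 0.213 + 0.017 = 0.396
H(X) = -[0.301·log₂(0.301) + 0.303·log₂(0.303) + 0.396·log₂(0.396)]
  = 0.52138 + 0.52195 + 0.52923 = 1.5726 bits

H(Y|X) = Σ_x P(x)·H(Y|X=x):
  X=0: P(X=0) = 0.301, P(Y|X=0) = (190/301, 32/301, 48/301, 31/301) → H(Y|X=0) = 1.52289
  X=1: P(X=1) = 0.303, P(Y|X=1) = (8/101, 197/303, 74/303, 8/303) → H(Y|X=1) = 1.32871
  X=2: P(X=2) = 0.396, P(Y|X=2) = (161/396, 5/396, 71/132, 17/396) → H(Y|X=2) = 1.28373
H(Y|X) = 0.301·1.52289 + 0.303·1.32871 + 0.396·1.28373 = 1.3693 bits

H(X,Y) = -Σ_{x,y} P(x,y) log₂ P(x,y). Per-cell terms -P(x,y)·log₂P(x,y):
  X=0: 0.45523, 0.15891, 0.21028, 0.15536
  X=1: 0.12914, 0.46172, 0.27797, 0.05573
  X=2: 0.42421, 0.03822, 0.47522, 0.09993
Sum of the 12 terms: H(X,Y) = 2.9419 bits

Chain rule check:
  H(X) + H(Y|X) = 1.5726 + 1.3693 = 2.9419 bits
  H(X,Y) = 2.9419 bits
✓ Chain rule verified.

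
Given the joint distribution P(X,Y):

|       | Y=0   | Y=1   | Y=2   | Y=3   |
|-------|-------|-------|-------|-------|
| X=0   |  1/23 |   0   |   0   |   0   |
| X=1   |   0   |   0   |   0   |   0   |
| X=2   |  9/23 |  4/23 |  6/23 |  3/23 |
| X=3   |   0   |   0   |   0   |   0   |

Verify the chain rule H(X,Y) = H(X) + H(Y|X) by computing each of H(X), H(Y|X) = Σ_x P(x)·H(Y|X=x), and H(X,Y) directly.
H(X) = 0.2580 bits, H(Y|X) = 1.7962 bits, H(X,Y) = 2.0543 bits

Marginal of X (row sums):
  P(X=0) = 1/23 + 0 + 0 + 0 = 1/23
  P(X=1) = 0 + 0 + 0 + 0 = 0
  P(X=2) = 9/23 + 4/23 + 6/23 + 3/23 = 22/23
  P(X=3) = 0 + 0 + 0 + 0 = 0
H(X) = -[(1/23)·log₂(1/23) + (22/23)·log₂(22/23)]   (outcomes with P = 0 contribute 0)
  = 0.19668 + 0.06134 = 0.2580 bits

H(Y|X) = Σ_x P(x)·H(Y|X=x):
  X=0: P(X=0) = 1/23, P(Y|X=0) = (1, 0, 0, 0) → H(Y|X=0) = 0.00000
  X=1: P(X=1) = 0 → contributes 0
  X=2: P(X=2) = 22/23, P(Y|X=2) = (9/22, 2/11, 3/11, 3/22) → H(Y|X=2) = 1.87789
  X=3: P(X=3) = 0 → contributes 0
H(Y|X) = (1/23)·0.00000 + (22/23)·1.87789 = 1.7962 bits

H(X,Y) = -Σ_{x,y} P(x,y) log₂ P(x,y). Per-cell terms -P(x,y)·log₂P(x,y):
  X=0: 0.19668, 0.00000, 0.00000, 0.00000
  X=1: 0.00000, 0.00000, 0.00000, 0.00000
  X=2: 0.52968, 0.43888, 0.50572, 0.38330
  X=3: 0.00000, 0.00000, 0.00000, 0.00000
  (cells with P = 0 contribute 0)
Sum of the 16 terms: H(X,Y) = 2.0543 bits

Chain rule check:
  H(X) + H(Y|X) = 0.2580 + 1.7962 = 2.0542 bits
  H(X,Y) = 2.0543 bits
✓ Chain rule verified (Δ = 0.0001 is 4-dp rounding noise: each of the three values was rounded independently).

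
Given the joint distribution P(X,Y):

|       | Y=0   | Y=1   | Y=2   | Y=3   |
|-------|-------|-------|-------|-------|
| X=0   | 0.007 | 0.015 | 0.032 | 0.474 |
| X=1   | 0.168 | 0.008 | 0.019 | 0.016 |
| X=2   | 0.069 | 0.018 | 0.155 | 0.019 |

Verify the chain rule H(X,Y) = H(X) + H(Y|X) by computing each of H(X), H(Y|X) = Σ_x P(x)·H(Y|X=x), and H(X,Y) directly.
H(X) = 1.4659 bits, H(Y|X) = 0.9327 bits, H(X,Y) = 2.3986 bits

Marginal of X (row sums):
  P(X=0) = 0.007 + 0.015 + 0.032 + 0.474 = 0.528
  P(X=1) = 0.168 + 0.008 + 0.019 + 0.016 = 0.211
  P(X=2) = 0.069 + 0.018 + 0.155 + 0.019 = 0.261
H(X) = -[0.528·log₂(0.528) + 0.211·log₂(0.211) + 0.261·log₂(0.261)]
  = 0.48649 + 0.47363 + 0.50579 = 1.4659 bits

H(Y|X) = Σ_x P(x)·H(Y|X=x):
  X=0: P(X=0) = 0.528, P(Y|X=0) = (7/528, 5/176, 2/33, 79/88) → H(Y|X=0) = 0.61349
  X=1: P(X=1) = 0.211, P(Y|X=1) = (168/211, 8/211, 19/211, 16/211) → H(Y|X=1) = 1.03570
  X=2: P(X=2) = 0.261, P(Y|X=2) = (23/87, 2/29, 155/261, 19/261) → H(Y|X=2) = 1.49512
H(Y|X) = 0.528·0.61349 + 0.211·1.03570 + 0.261·1.49512 = 0.9327 bits

H(X,Y) = -Σ_{x,y} P(x,y) log₂ P(x,y). Per-cell terms -P(x,y)·log₂P(x,y):
  X=0: 0.05011, 0.09088, 0.15891, 0.51052
  X=1: 0.43234, 0.05573, 0.10864, 0.09545
  X=2: 0.26615, 0.10433, 0.41690, 0.10864
Sum of the 12 terms: H(X,Y) = 2.3986 bits

Chain rule check:
  H(X) + H(Y|X) = 1.4659 + 0.9327 = 2.3986 bits
  H(X,Y) = 2.3986 bits
✓ Chain rule verified.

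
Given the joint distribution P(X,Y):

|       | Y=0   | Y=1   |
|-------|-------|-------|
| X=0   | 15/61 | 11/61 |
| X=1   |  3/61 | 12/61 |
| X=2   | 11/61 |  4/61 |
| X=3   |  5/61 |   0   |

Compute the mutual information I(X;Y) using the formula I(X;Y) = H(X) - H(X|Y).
0.1883 bits

I(X;Y) = H(X) - H(X|Y)

Marginal of X (row sums):
  P(X=0) = 15/61 + 11/61 = 26/61
  P(X=1) = 3/61 + 12/61 = 15/61
  P(X=2) = 11/61 + 4/61 = 15/61
  P(X=3) = 5/61 + 0 = 5/61
H(X) = -[(26/61)·log₂(26/61) + (15/61)·log₂(15/61) + (15/61)·log₂(15/61) + (5/61)·log₂(5/61)]
  = 0.52439 + 0.49767 + 0.49767 + 0.29580 = 1.8155 bits

Marginal of Y (column sums):
  P(Y=0) = 15/61 + 3/61 + 11/61 + 5/61 = 34/61
  P(Y=1) = 11/61 + 12/61 + 4/61 + 0 = 27/61
H(X|Y) = Σ_y P(y)·H(X|Y=y):
  Y=0: P(Y=0) = 34/61, P(X|Y=0) = (15/34, 3/34, 11/34, 5/34) → H(X|Y=0) = 1.76330
  Y=1: P(Y=1) = 27/61, P(X|Y=1) = (11/27, 4/9, 4/27, 0) → H(X|Y=1) = 1.45588
H(X|Y) = (34/61)·1.76330 + (27/61)·1.45588 = 1.6272 bits

I(X;Y) = H(X) - H(X|Y) = 1.8155 - 1.6272 = 0.1883 bits

Cross-check via I(X;Y) = H(X) + H(Y) - H(X,Y): computing H(Y) from the column sums and H(X,Y) from the 8 cells in the same way gives H(Y) = 0.9905 bits and H(X,Y) = 2.6177 bits, so
I(X;Y) = 1.8155 + 0.9905 - 2.6177 = 0.1883 bits ✓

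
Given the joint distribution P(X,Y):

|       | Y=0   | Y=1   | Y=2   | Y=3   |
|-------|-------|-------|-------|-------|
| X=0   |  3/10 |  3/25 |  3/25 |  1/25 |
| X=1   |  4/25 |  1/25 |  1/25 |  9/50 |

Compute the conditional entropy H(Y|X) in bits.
1.6994 bits

H(Y|X) = H(X,Y) - H(X)

H(X,Y) = -Σ_{x,y} P(x,y) log₂ P(x,y). Per-cell terms -P(x,y)·log₂P(x,y):
  X=0: 0.521090, 0.367067, 0.367067, 0.185754
  X=1: 0.423017, 0.185754, 0.185754, 0.445308
Sum of the 8 terms: H(X,Y) = 2.68081 bits

Marginal of X (row sums):
  P(X=0) = 3/10 + 3/25 + 3/25 + 1/25 = 29/50
  P(X=1) = 4/25 + 1/25 + 1/25 + 9/50 = 21/50
H(X) = -[(29/50)·log₂(29/50) + (21/50)·log₂(21/50)]
  = 0.455808 + 0.525646 = 0.98145 bits

H(Y|X) = H(X,Y) - H(X) = 2.68081 - 0.98145 = 1.6994 bits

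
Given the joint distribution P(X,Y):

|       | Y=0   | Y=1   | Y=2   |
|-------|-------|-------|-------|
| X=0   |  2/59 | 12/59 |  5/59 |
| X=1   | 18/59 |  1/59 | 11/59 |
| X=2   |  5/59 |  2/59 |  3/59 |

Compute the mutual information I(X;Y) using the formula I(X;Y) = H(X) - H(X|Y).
0.3158 bits

I(X;Y) = H(X) - H(X|Y)

Marginal of X (row sums):
  P(X=0) = 2/59 + 12/59 + 5/59 = 19/59
  P(X=1) = 18/59 + 1/59 + 11/59 = 30/59
  P(X=2) = 5/59 + 2/59 + 3/59 = 10/59
H(X) = -[(19/59)·log₂(19/59) + (30/59)·log₂(30/59) + (10/59)·log₂(10/59)]
  = 0.5264338 + 0.4961453 + 0.4340195 = 1.456599 bits

Marginal of Y (column sums):
  P(Y=0) = 2/59 + 18/59 + 5/59 = 25/59
  P(Y=1) = 12/59 + 1/59 + 2/59 = 15/59
  P(Y=2) = 5/59 + 11/59 + 3/59 = 19/59
H(X|Y) = Σ_y P(y)·H(X|Y=y):
  Y=0: P(Y=0) = 25/59, P(X|Y=0) = (2/25, 18/25, 1/5) → H(X|Y=0) = 1.0971246
  Y=1: P(Y=1) = 15/59, P(X|Y=1) = (4/5, 1/15, 2/15) → H(X|Y=1) = 0.9055873
  Y=2: P(Y=2) = 19/59, P(X|Y=2) = (5/19, 11/19, 3/19) → H(X|Y=2) = 1.3838077
H(X|Y) = (25/59)·1.0971246 + (15/59)·0.9055873 + (19/59)·1.3838077 = 1.140750 bits

I(X;Y) = H(X) - H(X|Y) = 1.456599 - 1.140750 = 0.3158 bits

Cross-check via I(X;Y) = H(X) + H(Y) - H(X,Y): computing H(Y) from the column sums and H(X,Y) from the 9 cells in the same way gives H(Y) = 1.553653 bits and H(X,Y) = 2.694404 bits, so
I(X;Y) = 1.456599 + 1.553653 - 2.694404 = 0.3158 bits ✓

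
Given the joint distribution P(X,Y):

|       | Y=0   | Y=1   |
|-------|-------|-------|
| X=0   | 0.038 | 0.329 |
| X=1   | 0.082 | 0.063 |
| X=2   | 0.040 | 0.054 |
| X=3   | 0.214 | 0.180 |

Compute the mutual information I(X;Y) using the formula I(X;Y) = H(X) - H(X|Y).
0.1499 bits

I(X;Y) = H(X) - H(X|Y)

Marginal of X (row sums):
  P(X=0) = 0.038 + 0.329 = 0.367
  P(X=1) = 0.082 + 0.063 = 0.145
  P(X=2) = 0.040 + 0.054 = 0.094
  P(X=3) = 0.214 + 0.180 = 0.394
H(X) = -[0.367·log₂(0.367) + 0.145·log₂(0.145) + 0.094·log₂(0.094) + 0.394·log₂(0.394)]
  = 0.53074 + 0.40395 + 0.32065 + 0.52943 = 1.78477 bits

Marginal of Y (column sums):
  P(Y=0) = 0.038 + 0.082 + 0.040 + 0.214 = 0.374
  P(Y=1) = 0.329 + 0.063 + 0.054 + 0.180 = 0.626
H(X|Y) = Σ_y P(y)·H(X|Y=y):
  Y=0: P(Y=0) = 0.374, P(X|Y=0) = (19/187, 41/187, 20/187, 107/187) → H(X|Y=0) = 1.62098
  Y=1: P(Y=1) = 0.626, P(X|Y=1) = (329/626, 63/626, 27/313, 90/313) → H(X|Y=1) = 1.64314
H(X|Y) = 0.374·1.62098 + 0.626·1.64314 = 1.63485 bits

I(X;Y) = H(X) - H(X|Y) = 1.78477 - 1.63485 = 0.1499 bits

Cross-check via I(X;Y) = H(X) + H(Y) - H(X,Y): computing H(Y) from the column sums and H(X,Y) from the 8 cells in the same way gives H(Y) = 0.95369 bits and H(X,Y) = 2.58855 bits, so
I(X;Y) = 1.78477 + 0.95369 - 2.58855 = 0.1499 bits ✓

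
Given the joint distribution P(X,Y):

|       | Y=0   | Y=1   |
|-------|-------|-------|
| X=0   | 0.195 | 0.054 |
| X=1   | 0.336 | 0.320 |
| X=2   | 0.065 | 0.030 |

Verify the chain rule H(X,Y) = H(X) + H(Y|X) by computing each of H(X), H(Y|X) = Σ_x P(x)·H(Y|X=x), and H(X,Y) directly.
H(X) = 1.2211 bits, H(Y|X) = 0.9290 bits, H(X,Y) = 2.1501 bits

Marginal of X (row sums):
  P(X=0) = 0.195 + 0.054 = 0.249
  P(X=1) = 0.336 + 0.320 = 0.656
  P(X=2) = 0.065 + 0.030 = 0.095
H(X) = -[0.249·log₂(0.249) + 0.656·log₂(0.656) + 0.095·log₂(0.095)]
  = 0.499440 + 0.399000 + 0.322613 = 1.2211 bits

H(Y|X) = Σ_x P(x)·H(Y|X=x):
  X=0: P(X=0) = 0.249, P(Y|X=0) = (65/83, 18/83) → H(Y|X=0) = 0.754406
  X=1: P(X=1) = 0.656, P(Y|X=1) = (21/41, 20/41) → H(Y|X=1) = 0.999571
  X=2: P(X=2) = 0.095, P(Y|X=2) = (13/19, 6/19) → H(Y|X=2) = 0.899744
H(Y|X) = 0.249·0.754406 + 0.656·0.999571 + 0.095·0.899744 = 0.9290 bits

H(X,Y) = -Σ_{x,y} P(x,y) log₂ P(x,y). Per-cell terms -P(x,y)·log₂P(x,y):
  X=0: 0.459899, 0.227388
  X=1: 0.528685, 0.526034
  X=2: 0.256322, 0.151767
Sum of the 6 terms: H(X,Y) = 2.1501 bits

Chain rule check:
  H(X) + H(Y|X) = 1.2211 + 0.9290 = 2.1501 bits
  H(X,Y) = 2.1501 bits
✓ Chain rule verified.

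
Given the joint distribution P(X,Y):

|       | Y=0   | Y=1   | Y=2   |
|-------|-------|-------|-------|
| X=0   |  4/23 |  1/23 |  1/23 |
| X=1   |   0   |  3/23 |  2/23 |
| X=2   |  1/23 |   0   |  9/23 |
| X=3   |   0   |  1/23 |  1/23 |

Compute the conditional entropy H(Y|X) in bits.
0.8285 bits

H(Y|X) = H(X,Y) - H(X)

H(X,Y) = -Σ_{x,y} P(x,y) log₂ P(x,y). Per-cell terms -P(x,y)·log₂P(x,y):
  X=0: 0.4388803, 0.1966766, 0.1966766
  X=1: 0.0000000, 0.3832956, 0.3063967
  X=2: 0.1966766, 0.0000000, 0.5296840
  X=3: 0.0000000, 0.1966766, 0.1966766
  (cells with P = 0 contribute 0)
Sum of the 12 terms: H(X,Y) = 2.641640 bits

Marginal of X (row sums):
  P(X=0) = 4/23 + 1/23 + 1/23 = 6/23
  P(X=1) = 0 + 3/23 + 2/23 = 5/23
  P(X=2) = 1/23 + 0 + 9/23 = 10/23
  P(X=3) = 0 + 1/23 + 1/23 = 2/23
H(X) = -[(6/23)·log₂(6/23) + (5/23)·log₂(5/23) + (10/23)·log₂(10/23) + (2/23)·log₂(2/23)]
  = 0.5057216 + 0.4786161 + 0.5224495 + 0.3063967 = 1.813184 bits

H(Y|X) = H(X,Y) - H(X) = 2.641640 - 1.813184 = 0.8285 bits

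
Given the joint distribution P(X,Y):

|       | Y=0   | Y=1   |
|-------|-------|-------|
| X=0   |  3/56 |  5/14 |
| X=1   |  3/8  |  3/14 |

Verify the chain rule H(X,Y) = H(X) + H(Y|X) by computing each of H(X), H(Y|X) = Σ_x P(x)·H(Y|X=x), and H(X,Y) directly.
H(X) = 0.9769 bits, H(Y|X) = 0.7867 bits, H(X,Y) = 1.7636 bits

Marginal of X (row sums):
  P(X=0) = 3/56 + 5/14 = 23/56
  P(X=1) = 3/8 + 3/14 = 33/56
H(X) = -[(23/56)·log₂(23/56) + (33/56)·log₂(33/56)]
  = 0.52727 + 0.44960 = 0.9769 bits

H(Y|X) = Σ_x P(x)·H(Y|X=x):
  X=0: P(X=0) = 23/56, P(Y|X=0) = (3/23, 20/23) → H(Y|X=0) = 0.55863
  X=1: P(X=1) = 33/56, P(Y|X=1) = (7/11, 4/11) → H(Y|X=1) = 0.94566
H(Y|X) = (23/56)·0.55863 + (33/56)·0.94566 = 0.7867 bits

H(X,Y) = -Σ_{x,y} P(x,y) log₂ P(x,y). Per-cell terms -P(x,y)·log₂P(x,y):
  X=0: 0.22620, 0.53051
  X=1: 0.53064, 0.47623
Sum of the 4 terms: H(X,Y) = 1.7636 bits

Chain rule check:
  H(X) + H(Y|X) = 0.9769 + 0.7867 = 1.7636 bits
  H(X,Y) = 1.7636 bits
✓ Chain rule verified.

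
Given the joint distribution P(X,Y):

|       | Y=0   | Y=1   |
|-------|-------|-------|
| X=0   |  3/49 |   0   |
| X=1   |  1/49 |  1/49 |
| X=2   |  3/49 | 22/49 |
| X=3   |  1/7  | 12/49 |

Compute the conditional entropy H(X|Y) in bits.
1.2763 bits

H(X|Y) = H(X,Y) - H(Y)

H(X,Y) = -Σ_{x,y} P(x,y) log₂ P(x,y). Per-cell terms -P(x,y)·log₂P(x,y):
  X=0: 0.246719, 0.000000
  X=1: 0.114586, 0.114586
  X=2: 0.246719, 0.518696
  X=3: 0.401051, 0.497081
  (cells with P = 0 contribute 0)
Sum of the 8 terms: H(X,Y) = 2.13944 bits

Marginal of Y (column sums):
  P(Y=0) = 3/49 + 1/49 + 3/49 + 1/7 = 2/7
  P(Y=1) = 0 + 1/49 + 22/49 + 12/49 = 5/7
H(Y) = -[(2/7)·log₂(2/7) + (5/7)·log₂(5/7)]
  = 0.516387 + 0.346733 = 0.86312 bits

H(X|Y) = H(X,Y) - H(Y) = 2.13944 - 0.86312 = 1.2763 bits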